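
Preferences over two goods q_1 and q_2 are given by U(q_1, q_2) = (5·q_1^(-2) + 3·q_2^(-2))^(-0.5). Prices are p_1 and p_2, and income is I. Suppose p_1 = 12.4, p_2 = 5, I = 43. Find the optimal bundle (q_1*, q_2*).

MRS = MU_q_1/MU_q_2 = (5/3)·(q_2/q_1)^(3). Set equal to p_1/p_2.
Hence q_2/q_1 = ((3/5)·p_1/p_2)^(1/(3)), i.e. raised to the 1/3 power.
Substitute q_2 = (q_2/q_1)·q_1 into the budget: q_1* = I/(p_1 + p_2·(q_2/q_1)).
Numerically q_2/q_1 = 1.141653, so q_1* = 43/(12.4 + 5·1.141653) = 2.3746 and q_2* = 1.141653·2.3746 = 2.711.

q_1* = 2.3746, q_2* = 2.711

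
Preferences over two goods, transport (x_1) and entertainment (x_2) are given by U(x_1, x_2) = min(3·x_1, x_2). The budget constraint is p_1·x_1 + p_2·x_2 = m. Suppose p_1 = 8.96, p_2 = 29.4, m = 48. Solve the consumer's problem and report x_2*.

Leontief preferences: the optimum is at the kink where x_1/1 = x_2/3, i.e. x_2 = 3·x_1.
Budget: p_1·x_1 + p_2·3·x_1 = m, so (p_1 + 3·p_2)·x_1 = m.
Demand: x_1*(p_1,p_2,m) = m/(p_1 + 3·p_2), x_2* = 3·m/(p_1 + 3·p_2).
Here 8.96 + 3·29.4 = 97.16, giving x_2* = 1.4821.

x_2* = 1.4821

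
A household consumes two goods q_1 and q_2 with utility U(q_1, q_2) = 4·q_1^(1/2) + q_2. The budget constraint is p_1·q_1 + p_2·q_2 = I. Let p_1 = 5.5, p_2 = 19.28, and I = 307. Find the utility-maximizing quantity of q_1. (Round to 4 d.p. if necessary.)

Utility is quasi-linear in q_2; the FOC for q_1 is 2/√q_1 = p_1/p_2.
Solve: √q_1 = 2·p_2/p_1, so q_1*(p_1,p_2) = (2·p_2/p_1)², and q_2* = (I − p_1·q_1*)/p_2.
Plugging in: q_1* = (2·19.28/5.5)² = 49.1528.

q_1* = 49.1528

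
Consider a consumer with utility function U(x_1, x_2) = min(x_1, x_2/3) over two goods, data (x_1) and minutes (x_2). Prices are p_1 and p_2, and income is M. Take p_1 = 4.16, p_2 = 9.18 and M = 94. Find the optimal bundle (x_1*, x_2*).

With perfect complements, no substitution: consume in ratio x_1:x_2 = 1:3.
Budget: p_1·x_1 + p_2·3·x_1 = M, so (p_1 + 3·p_2)·x_1 = M.
Demand: x_1*(p_1,p_2,M) = M/(p_1 + 3·p_2), x_2* = 3·M/(p_1 + 3·p_2).
Here 4.16 + 3·9.18 = 31.7, giving x_1* = 2.9653 and x_2* = 8.8959.

x_1* = 2.9653, x_2* = 8.8959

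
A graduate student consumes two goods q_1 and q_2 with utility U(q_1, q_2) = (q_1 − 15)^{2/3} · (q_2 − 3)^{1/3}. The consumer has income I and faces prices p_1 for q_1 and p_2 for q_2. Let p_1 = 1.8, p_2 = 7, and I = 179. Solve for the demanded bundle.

After buying the subsistence bundle (15, 3), a share 2/3 of the remaining income goes to q_1: q_1* = 15 + 2/3·(I − 15p_1 − 3p_2)/p_1.
Discretionary income = 179 − 15·1.8 − 3·7 = 131; q_1* = 15 + 2/3·131/1.8 = 63.5185; q_2* = 3 + 1/3·131/7 = 9.2381.

q_1* = 63.5185, q_2* = 9.2381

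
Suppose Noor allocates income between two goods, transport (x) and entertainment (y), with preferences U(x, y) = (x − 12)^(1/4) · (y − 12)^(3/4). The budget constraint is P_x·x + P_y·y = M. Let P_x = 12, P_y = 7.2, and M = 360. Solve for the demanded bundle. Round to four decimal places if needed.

x* = 14.7, y* = 25.5

This is Cobb-Douglas in (x−12, y−12): tangency gives 0.25·P_y·(y−12) = 0.75·P_x·(x−12).
After buying the subsistence bundle (12, 12), a share 0.25 of the remaining income goes to x: x* = 12 + 0.25·(M − 12P_x − 12P_y)/P_x.
Discretionary income = 360 − 12·12 − 12·7.2 = 129.6; x* = 12 + 0.25·129.6/12 = 14.7; y* = 12 + 0.75·129.6/7.2 = 25.5.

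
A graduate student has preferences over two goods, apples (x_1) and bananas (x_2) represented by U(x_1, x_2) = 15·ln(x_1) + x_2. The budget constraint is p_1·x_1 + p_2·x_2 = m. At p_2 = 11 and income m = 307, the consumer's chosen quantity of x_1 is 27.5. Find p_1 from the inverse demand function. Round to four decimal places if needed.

MU_x_1 = 15/x_1, MU_x_2 = 1. Tangency: 15/x_1 = p_1/p_2.
So x_1*(p_1,p_2) = 15·p_2/p_1, independent of income; and x_2* = (m − 15·p_2)/p_2.
Set x_1* = 27.5 in the demand function and solve for p_1: p_1 = 6.

p_1 = 6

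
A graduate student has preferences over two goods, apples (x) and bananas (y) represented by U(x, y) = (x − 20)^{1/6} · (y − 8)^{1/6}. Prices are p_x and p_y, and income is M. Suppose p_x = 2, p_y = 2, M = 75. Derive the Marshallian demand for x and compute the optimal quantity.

x* = 24.75

MRS = (y−8)/(x−20). Tangency with p_x/p_y gives y−8 = (p_x/p_y)·(x−20).
After buying the subsistence bundle (20, 8), a share 0.5 of the remaining income goes to x: x* = 20 + 0.5·(M − 20p_x − 8p_y)/p_x.
Discretionary income = 75 − 20·2 − 8·2 = 19; x* = 20 + 0.5·19/2 = 24.75.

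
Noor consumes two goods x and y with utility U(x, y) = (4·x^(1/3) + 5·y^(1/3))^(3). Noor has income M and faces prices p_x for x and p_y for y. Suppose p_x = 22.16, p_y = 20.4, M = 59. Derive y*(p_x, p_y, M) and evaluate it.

MRS = MU_x/MU_y = (4/5)·(y/x)^(2/3). Set equal to p_x/p_y.
Hence y/x = ((5/4)·p_x/p_y)^(1/(2/3)), i.e. raised to the 1.5 power.
Substitute y = (y/x)·x into the budget: x* = M/(p_x + p_y·(y/x)).
Numerically y/x = 1.582247, so x* = 59/(22.16 + 20.4·1.582247) = 1.0838 and y* = 1.582247·1.0838 = 1.7148.

y* = 1.7148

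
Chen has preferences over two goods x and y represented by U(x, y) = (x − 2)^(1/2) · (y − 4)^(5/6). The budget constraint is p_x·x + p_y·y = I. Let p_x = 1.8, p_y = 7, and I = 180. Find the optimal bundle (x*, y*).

x* = 32.9167, y* = 17.25

Let x' = x−2, y' = y−4. MRS = (3/5)·y'/x' = p_x/p_y.
After buying the subsistence bundle (2, 4), a share 0.375 of the remaining income goes to x: x* = 2 + 0.375·(I − 2p_x − 4p_y)/p_x.
Discretionary income = 180 − 2·1.8 − 4·7 = 148.4; x* = 2 + 0.375·148.4/1.8 = 32.9167; y* = 4 + 0.625·148.4/7 = 17.25.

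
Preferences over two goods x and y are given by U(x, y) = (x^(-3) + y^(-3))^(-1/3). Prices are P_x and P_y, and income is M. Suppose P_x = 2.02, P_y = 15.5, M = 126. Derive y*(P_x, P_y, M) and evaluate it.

y* = 6.6801

MRS = MU_x/MU_y = (y/x)^(4). Set equal to P_x/P_y.
Solve for the ratio: y/x = [P_x/P_y]^(0.25).
With the ratio pinned down, the budget gives x* = M/(P_x + P_y·(y/x)) and y* = (y/x)·x*.
Numerically y/x = 0.600835, so x* = 126/(2.02 + 15.5·0.600835) = 11.118 and y* = 0.600835·11.118 = 6.6801.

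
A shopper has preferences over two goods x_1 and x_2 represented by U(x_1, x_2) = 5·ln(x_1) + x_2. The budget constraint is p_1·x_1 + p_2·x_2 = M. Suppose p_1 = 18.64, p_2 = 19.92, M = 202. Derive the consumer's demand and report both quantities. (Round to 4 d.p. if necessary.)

MU_x_1 = 5/x_1, MU_x_2 = 1. Tangency: 5/x_1 = p_1/p_2.
So x_1*(p_1,p_2) = 5·p_2/p_1, independent of income; and x_2* = (M − 5·p_2)/p_2.
At the given prices: x_1* = 5·19.92/18.64 = 5.3433, and x_2* = 5.1406.

x_1* = 5.3433, x_2* = 5.1406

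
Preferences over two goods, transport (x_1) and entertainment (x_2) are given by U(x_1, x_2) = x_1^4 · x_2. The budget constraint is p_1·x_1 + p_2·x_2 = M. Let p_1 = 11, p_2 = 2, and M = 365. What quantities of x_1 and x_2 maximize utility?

Tangency: MRS = 4·x_2/x_1 = p_1/p_2.
So 4·p_2·x_2 = p_1·x_1; combined with the budget, a share 0.8 of income goes to x_1.
Demand: x_1*(p_1,p_2,M) = 0.8·M/p_1 and x_2* = 0.2·M/p_2.
At p_1=11, p_2=2, M=365: x_1* = 0.8·365/11 = 26.5455, x_2* = 36.5.

x_1* = 26.5455, x_2* = 36.5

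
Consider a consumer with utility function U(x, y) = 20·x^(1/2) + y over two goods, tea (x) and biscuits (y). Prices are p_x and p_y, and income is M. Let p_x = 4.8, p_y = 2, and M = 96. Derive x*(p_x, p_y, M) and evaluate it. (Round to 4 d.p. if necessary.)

Set MRS = p_x/p_y: 10·x^(−1/2) = p_x/p_y.
Solve: √x = 10·p_y/p_x, so x*(p_x,p_y) = (10·p_y/p_x)², and y* = (M − p_x·x*)/p_y.
Plugging in: x* = (10·2/4.8)² = 17.3611.

x* = 17.3611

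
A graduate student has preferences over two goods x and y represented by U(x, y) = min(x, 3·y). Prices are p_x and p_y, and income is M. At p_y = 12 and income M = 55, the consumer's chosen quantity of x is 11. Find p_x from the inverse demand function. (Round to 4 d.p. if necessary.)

Leontief preferences: the optimum is at the kink where x/3 = y/1, i.e. y = (1/3)·x.
Budget: p_x·x + p_y·(1/3)·x = M, so (3·p_x + p_y)·x = 3·M.
Demand: x*(p_x,p_y,M) = 3·M/(3·p_x + p_y), y* = M/(3·p_x + p_y).
Set x* = 11 in the demand function and solve for p_x: p_x = 1.

p_x = 1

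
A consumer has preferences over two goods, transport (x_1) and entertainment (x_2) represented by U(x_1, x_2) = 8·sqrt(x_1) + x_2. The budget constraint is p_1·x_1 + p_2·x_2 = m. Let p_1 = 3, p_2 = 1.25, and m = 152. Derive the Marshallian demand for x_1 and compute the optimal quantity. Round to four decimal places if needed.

MU_x_1 = 4/√x_1, MU_x_2 = 1. Tangency: 4/√x_1 = p_1/p_2.
Thus x_1* = (4·p_2/p_1)² — independent of m — with the rest of income spent on x_2.
Plugging in: x_1* = (4·1.25/3)² = 2.7778.

x_1* = 2.7778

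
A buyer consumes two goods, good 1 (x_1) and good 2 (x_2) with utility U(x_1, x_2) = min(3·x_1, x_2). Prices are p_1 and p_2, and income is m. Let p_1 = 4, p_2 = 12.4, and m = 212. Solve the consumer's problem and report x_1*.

With perfect complements, no substitution: consume in ratio x_1:x_2 = 1:3.
Budget: p_1·x_1 + p_2·3·x_1 = m, so (p_1 + 3·p_2)·x_1 = m.
Demand: x_1*(p_1,p_2,m) = m/(p_1 + 3·p_2), x_2* = 3·m/(p_1 + 3·p_2).
Here 4 + 3·12.4 = 41.2, giving x_1* = 5.1456.

x_1* = 5.1456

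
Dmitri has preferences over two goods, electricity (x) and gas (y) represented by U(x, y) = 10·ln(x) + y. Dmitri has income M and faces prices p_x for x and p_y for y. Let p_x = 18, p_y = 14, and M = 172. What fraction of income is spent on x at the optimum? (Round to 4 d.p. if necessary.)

MU_x = 10/x, MU_y = 1. Tangency: 10/x = p_x/p_y.
So x*(p_x,p_y) = 10·p_y/p_x, independent of income; and y* = (M − 10·p_y)/p_y.
At the given prices: x* = 10·14/18 = 7.7778, and y* = 2.2857.
Expenditure on x: 18·7.7778 = 140; share = 0.814.

share on x = 0.814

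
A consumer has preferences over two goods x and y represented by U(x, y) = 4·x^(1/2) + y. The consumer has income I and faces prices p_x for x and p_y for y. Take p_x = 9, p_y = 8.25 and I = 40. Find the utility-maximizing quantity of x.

x* = 3.3611

Set MRS = p_x/p_y: 2·x^(−1/2) = p_x/p_y.
Solve: √x = 2·p_y/p_x, so x*(p_x,p_y) = (2·p_y/p_x)², and y* = (I − p_x·x*)/p_y.
Plugging in: x* = (2·8.25/9)² = 3.3611.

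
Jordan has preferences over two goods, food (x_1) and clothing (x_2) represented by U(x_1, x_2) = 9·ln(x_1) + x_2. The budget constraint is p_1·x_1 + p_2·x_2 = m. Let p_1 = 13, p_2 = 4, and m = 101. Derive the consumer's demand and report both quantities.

So x_1*(p_1,p_2) = 9·p_2/p_1, independent of income; and x_2* = (m − 9·p_2)/p_2.
At the given prices: x_1* = 9·4/13 = 2.7692, and x_2* = 16.25.

x_1* = 2.7692, x_2* = 16.25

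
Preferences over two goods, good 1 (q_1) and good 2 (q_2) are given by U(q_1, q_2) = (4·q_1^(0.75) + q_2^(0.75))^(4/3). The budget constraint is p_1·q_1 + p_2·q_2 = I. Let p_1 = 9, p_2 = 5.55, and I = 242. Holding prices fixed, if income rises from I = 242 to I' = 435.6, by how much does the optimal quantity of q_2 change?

Δq_2* = 0.5715

MU_q_1 ∝ 4·q_1^(-0.25), MU_q_2 ∝ q_2^(-0.25), so MRS = 4·(q_2/q_1)^(0.25) = p_1/p_2.
Hence q_2/q_1 = ((1/4)·p_1/p_2)^(1/(0.25)), i.e. raised to the 4 power.
Substitute q_2 = (q_2/q_1)·q_1 into the budget: q_1* = I/(p_1 + p_2·(q_2/q_1)).
Numerically q_2/q_1 = 0.027012, so q_1* = 242/(9 + 5.55·0.027012) = 26.4483 and q_2* = 0.027012·26.4483 = 0.7144.
At I' = 435.6: q_2* = 1.286. Change: 1.286 − 0.7144 = 0.5715.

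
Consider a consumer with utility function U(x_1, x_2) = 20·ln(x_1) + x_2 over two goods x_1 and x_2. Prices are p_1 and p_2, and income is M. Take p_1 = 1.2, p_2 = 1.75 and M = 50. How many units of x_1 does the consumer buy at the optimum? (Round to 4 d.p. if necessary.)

x_1* = 29.1667

So x_1*(p_1,p_2) = 20·p_2/p_1, independent of income; and x_2* = (M − 20·p_2)/p_2.
At the given prices: x_1* = 20·1.75/1.2 = 29.1667.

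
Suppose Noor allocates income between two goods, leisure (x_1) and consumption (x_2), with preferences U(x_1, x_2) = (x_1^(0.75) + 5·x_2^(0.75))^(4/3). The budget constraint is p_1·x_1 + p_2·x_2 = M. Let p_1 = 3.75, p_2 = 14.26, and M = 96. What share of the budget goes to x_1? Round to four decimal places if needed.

share on x_1 = 0.0809

With the ratio pinned down, the budget gives x_1* = M/(p_1 + p_2·(x_2/x_1)) and x_2* = (x_2/x_1)·x_1*.
Numerically x_2/x_1 = 2.989007, so x_1* = 96/(3.75 + 14.26·2.989007) = 2.0702 and x_2* = 2.989007·2.0702 = 6.1877.
Expenditure on x_1: 3.75·2.0702 = 7.7631; share = 0.0809.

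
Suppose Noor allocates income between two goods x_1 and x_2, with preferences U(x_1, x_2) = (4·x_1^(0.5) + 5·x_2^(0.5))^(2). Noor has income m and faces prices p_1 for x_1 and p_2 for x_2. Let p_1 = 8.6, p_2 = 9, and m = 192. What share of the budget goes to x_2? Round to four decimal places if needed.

share on x_2 = 0.5989

From the CES first-order condition, (4/5)·(x_2/x_1)^(0.5) = p_1/p_2.
Hence x_2/x_1 = ((5/4)·p_1/p_2)^(1/(0.5)), i.e. raised to the 2 power.
With the ratio pinned down, the budget gives x_1* = m/(p_1 + p_2·(x_2/x_1)) and x_2* = (x_2/x_1)·x_1*.
Numerically x_2/x_1 = 1.426698, so x_1* = 192/(8.6 + 9·1.426698) = 8.9551 and x_2* = 1.426698·8.9551 = 12.7762.
Expenditure on x_2: 9·12.7762 = 114.9861; share = 0.5989.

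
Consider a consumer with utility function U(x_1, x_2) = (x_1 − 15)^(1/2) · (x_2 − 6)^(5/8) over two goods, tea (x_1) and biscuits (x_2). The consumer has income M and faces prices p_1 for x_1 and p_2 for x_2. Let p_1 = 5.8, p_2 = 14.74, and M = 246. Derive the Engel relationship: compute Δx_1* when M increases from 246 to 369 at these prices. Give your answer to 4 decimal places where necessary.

MRS = (4/5)·(x_2−6)/(x_1−15). Tangency with p_1/p_2 gives x_2−6 = (5/4)·(p_1/p_2)·(x_1−15).
Substituting into the budget: x_1* = 15 + 4/9·(M − 15·p_1 − 6·p_2)/p_1, and x_2* = 6 + 5/9·(…)/p_2.
Discretionary income = 246 − 15·5.8 − 6·14.74 = 70.56; x_1* = 15 + 4/9·70.56/5.8 = 20.4069.
At M' = 369: x_1* = 29.8322. Change: 29.8322 − 20.4069 = 9.4253.

Δx_1* = 9.4253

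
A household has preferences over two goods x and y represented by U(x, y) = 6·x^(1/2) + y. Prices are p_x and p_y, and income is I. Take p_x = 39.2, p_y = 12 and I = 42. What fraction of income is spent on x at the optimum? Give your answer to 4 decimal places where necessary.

share on x = 0.7872

MU_x = 3/√x, MU_y = 1. Tangency: 3/√x = p_x/p_y.
Solve: √x = 3·p_y/p_x, so x*(p_x,p_y) = (3·p_y/p_x)², and y* = (I − p_x·x*)/p_y.
Plugging in: x* = (3·12/39.2)² = 0.8434, y* = 0.7449.
Expenditure on x: 39.2·0.8434 = 33.0612; share = 0.7872.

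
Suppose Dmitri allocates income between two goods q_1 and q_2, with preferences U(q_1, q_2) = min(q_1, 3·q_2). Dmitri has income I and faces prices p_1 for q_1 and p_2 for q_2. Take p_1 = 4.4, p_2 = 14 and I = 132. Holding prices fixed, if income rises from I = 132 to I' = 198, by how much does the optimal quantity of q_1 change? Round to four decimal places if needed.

Δq_1* = 7.2794

With perfect complements, no substitution: consume in ratio q_1:q_2 = 3:1.
Budget: p_1·q_1 + p_2·(1/3)·q_1 = I, so (3·p_1 + p_2)·q_1 = 3·I.
Demand: q_1*(p_1,p_2,I) = 3·I/(3·p_1 + p_2), q_2* = I/(3·p_1 + p_2).
Here 3·4.4 + 14 = 27.2, giving q_1* = 14.5588.
At I' = 198: q_1* = 21.8382. Change: 21.8382 − 14.5588 = 7.2794.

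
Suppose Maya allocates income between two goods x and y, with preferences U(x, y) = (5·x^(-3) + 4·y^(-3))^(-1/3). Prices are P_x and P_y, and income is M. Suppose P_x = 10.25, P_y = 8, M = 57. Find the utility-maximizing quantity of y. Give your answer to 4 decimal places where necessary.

y* = 3.1341

From the CES first-order condition, (5/4)·(y/x)^(4) = P_x/P_y.
Hence y/x = ((4/5)·P_x/P_y)^(1/(4)), i.e. raised to the 0.25 power.
Substitute y = (y/x)·x into the budget: x* = M/(P_x + P_y·(y/x)).
Numerically y/x = 1.006192, so x* = 57/(10.25 + 8·1.006192) = 3.1148 and y* = 1.006192·3.1148 = 3.1341.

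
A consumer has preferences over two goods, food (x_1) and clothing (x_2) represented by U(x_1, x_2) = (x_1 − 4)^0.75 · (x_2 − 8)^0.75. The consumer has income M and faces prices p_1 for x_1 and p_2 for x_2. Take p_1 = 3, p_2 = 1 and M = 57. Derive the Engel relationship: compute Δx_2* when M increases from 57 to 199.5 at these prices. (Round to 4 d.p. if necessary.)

This is Cobb-Douglas in (x_1−4, x_2−8): tangency gives 0.75·p_2·(x_2−8) = 0.75·p_1·(x_1−4).
Substituting into the budget: x_1* = 4 + 0.5·(M − 4·p_1 − 8·p_2)/p_1, and x_2* = 8 + 0.5·(…)/p_2.
Discretionary income = 57 − 4·3 − 8·1 = 37; x_2* = 8 + 0.5·37/1 = 26.5.
At M' = 199.5: x_2* = 97.75. Change: 97.75 − 26.5 = 71.25.

Δx_2* = 71.25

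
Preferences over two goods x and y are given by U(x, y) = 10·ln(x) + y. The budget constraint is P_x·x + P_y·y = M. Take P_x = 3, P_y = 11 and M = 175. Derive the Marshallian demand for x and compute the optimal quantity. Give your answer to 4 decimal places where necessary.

Set MRS = P_x/P_y: (10/x)/1 = P_x/P_y.
So x*(P_x,P_y) = 10·P_y/P_x, independent of income; and y* = (M − 10·P_y)/P_y.
At the given prices: x* = 10·11/3 = 36.6667.

x* = 36.6667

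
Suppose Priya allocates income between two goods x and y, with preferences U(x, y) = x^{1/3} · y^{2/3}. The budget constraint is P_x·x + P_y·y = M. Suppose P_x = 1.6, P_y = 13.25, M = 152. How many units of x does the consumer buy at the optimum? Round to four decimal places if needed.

MU_x/MU_y = (1/3·y)/(2/3·x); tangency sets this equal to P_x/P_y.
So 1/3·P_y·y = 2/3·P_x·x; combined with the budget, a share 1/3 of income goes to x.
Demand: x*(P_x,P_y,M) = 1/3·M/P_x and y* = 2/3·M/P_y.
At P_x=1.6, P_y=13.25, M=152: x* = 1/3·152/1.6 = 31.6667.

x* = 31.6667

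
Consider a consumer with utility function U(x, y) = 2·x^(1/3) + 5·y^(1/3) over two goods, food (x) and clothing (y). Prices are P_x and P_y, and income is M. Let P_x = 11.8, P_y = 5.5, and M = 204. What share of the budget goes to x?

MU_x ∝ 2·x^(-2/3), MU_y ∝ 5·y^(-2/3), so MRS = (2/5)·(y/x)^(2/3) = P_x/P_y.
Solve for the ratio: y/x = [(5/2)·P_x/P_y]^(1.5).
Substitute y = (y/x)·x into the budget: x* = M/(P_x + P_y·(y/x)).
Numerically y/x = 12.421927, so x* = 204/(11.8 + 5.5·12.421927) = 2.5462 and y* = 12.421927·2.5462 = 31.6282.
Expenditure on x: 11.8·2.5462 = 30.0447; share = 0.1473.

share on x = 0.1473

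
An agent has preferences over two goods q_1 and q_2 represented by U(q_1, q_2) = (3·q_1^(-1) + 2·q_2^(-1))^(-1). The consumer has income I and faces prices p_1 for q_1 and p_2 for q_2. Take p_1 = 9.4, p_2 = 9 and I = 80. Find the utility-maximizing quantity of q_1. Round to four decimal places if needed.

q_1* = 4.7309

With the ratio pinned down, the budget gives q_1* = I/(p_1 + p_2·(q_2/q_1)) and q_2* = (q_2/q_1)·q_1*.
Numerically q_2/q_1 = 0.834444, so q_1* = 80/(9.4 + 9·0.834444) = 4.7309.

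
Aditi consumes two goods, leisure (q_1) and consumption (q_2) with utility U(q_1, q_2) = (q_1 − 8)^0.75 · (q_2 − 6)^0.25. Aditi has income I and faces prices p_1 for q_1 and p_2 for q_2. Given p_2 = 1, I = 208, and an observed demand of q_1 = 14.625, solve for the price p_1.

MRS = 3·(q_2−6)/(q_1−8). Tangency with p_1/p_2 gives q_2−6 = (1/3)·(p_1/p_2)·(q_1−8).
Substituting into the budget: q_1* = 8 + 0.75·(I − 8·p_1 − 6·p_2)/p_1, and q_2* = 6 + 0.25·(…)/p_2.
Set q_1* = 14.625 in the demand function and solve for p_1: p_1 = 12.

p_1 = 12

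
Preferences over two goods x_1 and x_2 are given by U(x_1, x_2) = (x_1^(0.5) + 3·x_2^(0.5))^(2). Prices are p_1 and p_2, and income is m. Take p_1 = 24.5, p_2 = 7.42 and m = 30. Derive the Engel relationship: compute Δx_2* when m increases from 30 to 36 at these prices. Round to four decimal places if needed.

Δx_2* = 0.7823

Substitute x_2 = (x_2/x_1)·x_1 into the budget: x_1* = m/(p_1 + p_2·(x_2/x_1)).
Numerically x_2/x_1 = 98.122108, so x_1* = 30/(24.5 + 7.42·98.122108) = 0.0399 and x_2* = 98.122108·0.0399 = 3.9115.
At m' = 36: x_2* = 4.6938. Change: 4.6938 − 3.9115 = 0.7823.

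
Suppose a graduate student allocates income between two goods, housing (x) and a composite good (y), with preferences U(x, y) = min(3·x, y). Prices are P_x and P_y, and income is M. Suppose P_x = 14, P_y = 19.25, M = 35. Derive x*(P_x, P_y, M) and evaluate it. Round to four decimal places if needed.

x* = 0.4878

Leontief preferences: the optimum is at the kink where x/1 = y/3, i.e. y = 3·x.
Budget: P_x·x + P_y·3·x = M, so (P_x + 3·P_y)·x = M.
Demand: x*(P_x,P_y,M) = M/(P_x + 3·P_y), y* = 3·M/(P_x + 3·P_y).
Here 14 + 3·19.25 = 71.75, giving x* = 0.4878.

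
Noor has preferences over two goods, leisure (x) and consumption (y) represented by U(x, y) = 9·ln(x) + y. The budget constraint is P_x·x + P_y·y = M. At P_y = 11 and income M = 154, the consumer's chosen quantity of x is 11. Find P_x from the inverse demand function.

P_x = 9

Set MRS = P_x/P_y: (9/x)/1 = P_x/P_y.
So x*(P_x,P_y) = 9·P_y/P_x, independent of income; and y* = (M − 9·P_y)/P_y.
Set x* = 11 in the demand function and solve for P_x: P_x = 9.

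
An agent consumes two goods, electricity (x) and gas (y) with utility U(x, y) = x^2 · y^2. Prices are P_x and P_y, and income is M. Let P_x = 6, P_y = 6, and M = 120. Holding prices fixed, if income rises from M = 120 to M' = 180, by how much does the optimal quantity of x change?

Δx* = 5

MU_x/MU_y = (2·y)/(2·x); tangency sets this equal to P_x/P_y.
So 2·P_y·y = 2·P_x·x; combined with the budget, a share 0.5 of income goes to x.
Demand: x*(P_x,P_y,M) = 0.5·M/P_x and y* = 0.5·M/P_y.
At P_x=6, P_y=6, M=120: x* = 0.5·120/6 = 10.
At M' = 180: x* = 15. Change: 15 − 10 = 5.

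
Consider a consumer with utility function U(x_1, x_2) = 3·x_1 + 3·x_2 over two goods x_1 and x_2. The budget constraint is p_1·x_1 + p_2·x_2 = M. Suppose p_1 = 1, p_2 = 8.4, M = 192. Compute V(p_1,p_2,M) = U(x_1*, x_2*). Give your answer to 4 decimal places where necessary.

Linear utility — the consumer picks whichever good has higher MU/price: 3/1 = 3 vs 3/8.4 = 0.3571.
x_1 gives more utility per dollar, so spend all income on x_1: x_1* = M/p_1, x_2* = 0.
Numerically: x_1* = 192, x_2* = 0.
Utility at the optimum: U(192, 0) = 576.

V = 576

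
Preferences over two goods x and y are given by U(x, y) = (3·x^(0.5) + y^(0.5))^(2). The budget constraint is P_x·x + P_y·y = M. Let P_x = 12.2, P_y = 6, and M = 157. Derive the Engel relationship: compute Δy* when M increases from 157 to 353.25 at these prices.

Numerically y/x = 0.459383, so x* = 157/(12.2 + 6·0.459383) = 10.4973 and y* = 0.459383·10.4973 = 4.8223.
At M' = 353.25: y* = 10.8501. Change: 10.8501 − 4.8223 = 6.0278.

Δy* = 6.0278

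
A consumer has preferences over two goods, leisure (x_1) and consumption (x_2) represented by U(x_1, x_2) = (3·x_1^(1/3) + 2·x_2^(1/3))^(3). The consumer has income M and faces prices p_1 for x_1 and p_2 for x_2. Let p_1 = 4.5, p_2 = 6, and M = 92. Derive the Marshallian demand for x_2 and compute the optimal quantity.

MRS = MU_x_1/MU_x_2 = (3/2)·(x_2/x_1)^(2/3). Set equal to p_1/p_2.
Solve for the ratio: x_2/x_1 = [(2/3)·p_1/p_2]^(1.5).
Substitute x_2 = (x_2/x_1)·x_1 into the budget: x_1* = M/(p_1 + p_2·(x_2/x_1)).
Numerically x_2/x_1 = 0.353553, so x_1* = 92/(4.5 + 6·0.353553) = 13.8945 and x_2* = 0.353553·13.8945 = 4.9125.

x_2* = 4.9125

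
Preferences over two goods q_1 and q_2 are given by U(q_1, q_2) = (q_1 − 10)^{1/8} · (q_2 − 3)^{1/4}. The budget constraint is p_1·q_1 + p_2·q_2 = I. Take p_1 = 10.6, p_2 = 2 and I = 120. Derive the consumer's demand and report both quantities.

Let q_1' = q_1−10, q_2' = q_2−3. MRS = (1/2)·q_2'/q_1' = p_1/p_2.
After buying the subsistence bundle (10, 3), a share 1/3 of the remaining income goes to q_1: q_1* = 10 + 1/3·(I − 10p_1 − 3p_2)/p_1.
Discretionary income = 120 − 10·10.6 − 3·2 = 8; q_1* = 10 + 1/3·8/10.6 = 10.2516; q_2* = 3 + 2/3·8/2 = 5.6667.

q_1* = 10.2516, q_2* = 5.6667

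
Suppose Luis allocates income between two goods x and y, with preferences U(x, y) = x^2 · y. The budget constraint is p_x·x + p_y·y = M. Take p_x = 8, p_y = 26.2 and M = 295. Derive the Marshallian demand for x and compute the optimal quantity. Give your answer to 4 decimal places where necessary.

x* = 24.5833

Tangency: MRS = 2·y/x = p_x/p_y.
So 2·p_y·y = p_x·x; combined with the budget, a share 2/3 of income goes to x.
Demand: x*(p_x,p_y,M) = 2/3·M/p_x and y* = 1/3·M/p_y.
At p_x=8, p_y=26.2, M=295: x* = 2/3·295/8 = 24.5833.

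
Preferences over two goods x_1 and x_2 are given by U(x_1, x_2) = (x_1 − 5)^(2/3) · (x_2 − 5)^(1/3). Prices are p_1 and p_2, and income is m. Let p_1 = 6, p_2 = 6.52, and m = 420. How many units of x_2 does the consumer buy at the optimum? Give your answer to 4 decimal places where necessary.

MRS = 2·(x_2−5)/(x_1−5). Tangency with p_1/p_2 gives x_2−5 = (1/2)·(p_1/p_2)·(x_1−5).
After buying the subsistence bundle (5, 5), a share 2/3 of the remaining income goes to x_1: x_1* = 5 + 2/3·(m − 5p_1 − 5p_2)/p_1.
Discretionary income = 420 − 5·6 − 5·6.52 = 357.4; x_2* = 5 + 1/3·357.4/6.52 = 23.272.

x_2* = 23.272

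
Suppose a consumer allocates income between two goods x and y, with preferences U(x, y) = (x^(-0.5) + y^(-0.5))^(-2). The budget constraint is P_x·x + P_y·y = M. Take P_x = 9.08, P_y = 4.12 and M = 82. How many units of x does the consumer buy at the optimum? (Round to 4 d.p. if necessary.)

MU_x ∝ x^(-1.5), MU_y ∝ y^(-1.5), so MRS = (y/x)^(1.5) = P_x/P_y.
Hence y/x = (P_x/P_y)^(1/(1.5)), i.e. raised to the 2/3 power.
Substitute y = (y/x)·x into the budget: x* = M/(P_x + P_y·(y/x)).
Numerically y/x = 1.693528, so x* = 82/(9.08 + 4.12·1.693528) = 5.1067.

x* = 5.1067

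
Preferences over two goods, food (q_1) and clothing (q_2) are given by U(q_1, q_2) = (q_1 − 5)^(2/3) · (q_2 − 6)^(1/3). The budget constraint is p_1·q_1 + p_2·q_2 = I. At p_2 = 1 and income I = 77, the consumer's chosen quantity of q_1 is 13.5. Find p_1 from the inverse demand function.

p_1 = 4

This is Cobb-Douglas in (q_1−5, q_2−6): tangency gives 2/3·p_2·(q_2−6) = 1/3·p_1·(q_1−5).
Substituting into the budget: q_1* = 5 + 2/3·(I − 5·p_1 − 6·p_2)/p_1, and q_2* = 6 + 1/3·(…)/p_2.
Set q_1* = 13.5 in the demand function and solve for p_1: p_1 = 4.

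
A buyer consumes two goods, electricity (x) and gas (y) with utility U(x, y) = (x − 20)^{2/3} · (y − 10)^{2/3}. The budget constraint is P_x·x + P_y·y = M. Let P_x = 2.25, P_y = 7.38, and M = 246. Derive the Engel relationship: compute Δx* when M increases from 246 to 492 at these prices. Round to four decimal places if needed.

Δx* = 54.6667

Substituting into the budget: x* = 20 + 0.5·(M − 20·P_x − 10·P_y)/P_x, and y* = 10 + 0.5·(…)/P_y.
Discretionary income = 246 − 20·2.25 − 10·7.38 = 127.2; x* = 20 + 0.5·127.2/2.25 = 48.2667.
At M' = 492: x* = 102.9333. Change: 102.9333 − 48.2667 = 54.6667.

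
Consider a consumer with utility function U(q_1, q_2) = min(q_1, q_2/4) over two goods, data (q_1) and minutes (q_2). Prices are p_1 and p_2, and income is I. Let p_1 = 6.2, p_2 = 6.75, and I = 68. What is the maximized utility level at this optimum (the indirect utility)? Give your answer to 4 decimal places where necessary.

With perfect complements, no substitution: consume in ratio q_1:q_2 = 1:4.
Budget: p_1·q_1 + p_2·4·q_1 = I, so (p_1 + 4·p_2)·q_1 = I.
Demand: q_1*(p_1,p_2,I) = I/(p_1 + 4·p_2), q_2* = 4·I/(p_1 + 4·p_2).
Here 6.2 + 4·6.75 = 33.2, giving q_1* = 2.0482 and q_2* = 8.1928.
Utility at the optimum: U(2.0482, 8.1928) = 2.0482.

V = 2.0482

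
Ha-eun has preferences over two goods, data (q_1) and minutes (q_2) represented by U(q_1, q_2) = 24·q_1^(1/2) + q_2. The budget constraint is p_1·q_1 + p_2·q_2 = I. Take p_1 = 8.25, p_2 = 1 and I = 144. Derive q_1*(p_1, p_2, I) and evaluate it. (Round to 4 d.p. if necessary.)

Set MRS = p_1/p_2: 12·q_1^(−1/2) = p_1/p_2.
Solve: √q_1 = 12·p_2/p_1, so q_1*(p_1,p_2) = (12·p_2/p_1)², and q_2* = (I − p_1·q_1*)/p_2.
Plugging in: q_1* = (12·1/8.25)² = 2.1157.

q_1* = 2.1157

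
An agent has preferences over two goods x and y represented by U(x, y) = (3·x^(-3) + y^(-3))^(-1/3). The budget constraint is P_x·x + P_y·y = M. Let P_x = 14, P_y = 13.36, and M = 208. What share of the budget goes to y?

share on y = 0.4232

MU_x ∝ 3·x^(-4), MU_y ∝ y^(-4), so MRS = 3·(y/x)^(4) = P_x/P_y.
Hence y/x = ((1/3)·P_x/P_y)^(1/(4)), i.e. raised to the 0.25 power.
Substitute y = (y/x)·x into the budget: x* = M/(P_x + P_y·(y/x)).
Numerically y/x = 0.768776, so x* = 208/(14 + 13.36·0.768776) = 8.5699 and y* = 0.768776·8.5699 = 6.5884.
Expenditure on y: 13.36·6.5884 = 88.0207; share = 0.4232.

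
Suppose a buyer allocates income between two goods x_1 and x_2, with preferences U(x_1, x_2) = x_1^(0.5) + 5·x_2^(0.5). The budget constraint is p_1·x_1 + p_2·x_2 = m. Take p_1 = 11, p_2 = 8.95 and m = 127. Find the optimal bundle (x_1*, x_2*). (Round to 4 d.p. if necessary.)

x_1* = 0.3639, x_2* = 13.7427

MRS = MU_x_1/MU_x_2 = (1/5)·(x_2/x_1)^(0.5). Set equal to p_1/p_2.
Hence x_2/x_1 = (5·p_1/p_2)^(1/(0.5)), i.e. raised to the 2 power.
Substitute x_2 = (x_2/x_1)·x_1 into the budget: x_1* = m/(p_1 + p_2·(x_2/x_1)).
Numerically x_2/x_1 = 37.764115, so x_1* = 127/(11 + 8.95·37.764115) = 0.3639 and x_2* = 37.764115·0.3639 = 13.7427.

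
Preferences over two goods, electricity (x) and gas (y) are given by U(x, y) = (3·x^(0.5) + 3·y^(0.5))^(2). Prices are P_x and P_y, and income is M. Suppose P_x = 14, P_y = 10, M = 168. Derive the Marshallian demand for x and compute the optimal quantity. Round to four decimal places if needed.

x* = 5

From the CES first-order condition, (y/x)^(0.5) = P_x/P_y.
Hence y/x = (P_x/P_y)^(1/(0.5)), i.e. raised to the 2 power.
Substitute y = (y/x)·x into the budget: x* = M/(P_x + P_y·(y/x)).
Numerically y/x = 1.96, so x* = 168/(14 + 10·1.96) = 5.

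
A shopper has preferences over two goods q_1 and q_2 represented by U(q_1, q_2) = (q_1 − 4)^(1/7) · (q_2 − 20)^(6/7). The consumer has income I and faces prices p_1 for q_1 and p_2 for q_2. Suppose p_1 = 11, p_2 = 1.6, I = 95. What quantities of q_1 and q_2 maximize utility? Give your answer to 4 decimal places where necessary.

Let q_1' = q_1−4, q_2' = q_2−20. MRS = (1/6)·q_2'/q_1' = p_1/p_2.
After buying the subsistence bundle (4, 20), a share 1/7 of the remaining income goes to q_1: q_1* = 4 + 1/7·(I − 4p_1 − 20p_2)/p_1.
Discretionary income = 95 − 4·11 − 20·1.6 = 19; q_1* = 4 + 1/7·19/11 = 4.2468; q_2* = 20 + 6/7·19/1.6 = 30.1786.

q_1* = 4.2468, q_2* = 30.1786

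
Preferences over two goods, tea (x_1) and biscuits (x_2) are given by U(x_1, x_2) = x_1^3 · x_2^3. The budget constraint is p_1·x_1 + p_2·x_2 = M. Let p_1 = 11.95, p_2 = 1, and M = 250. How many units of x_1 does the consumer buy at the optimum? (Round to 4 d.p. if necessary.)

x_1* = 10.4603

Tangency: MRS = x_2/x_1 = p_1/p_2.
Rearranging, p_2·x_2 = p_1·x_1. Substituting into the budget gives p_1·x_1·(1 + 1) = M.
Demand: x_1*(p_1,p_2,M) = 0.5·M/p_1 and x_2* = 0.5·M/p_2.
At p_1=11.95, p_2=1, M=250: x_1* = 0.5·250/11.95 = 10.4603.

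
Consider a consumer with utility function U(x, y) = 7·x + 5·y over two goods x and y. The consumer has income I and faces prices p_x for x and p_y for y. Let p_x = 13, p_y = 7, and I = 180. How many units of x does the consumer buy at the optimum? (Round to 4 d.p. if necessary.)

Perfect substitutes: compare marginal utility per dollar. 7/p_x vs 5/p_y → 0.5385 vs 0.7143.
y gives more utility per dollar, so spend all income on y: y* = I/p_y, x* = 0.
Numerically: x* = 0, y* = 25.7143.

x* = 0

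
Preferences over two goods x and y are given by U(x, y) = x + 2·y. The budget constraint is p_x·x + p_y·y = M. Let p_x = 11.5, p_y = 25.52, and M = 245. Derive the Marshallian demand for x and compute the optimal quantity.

x* = 21.3043

Linear utility — the consumer picks whichever good has higher MU/price: 1/11.5 = 0.087 vs 2/25.52 = 0.0784.
x gives more utility per dollar, so spend all income on x: x* = M/p_x, y* = 0.
Numerically: x* = 21.3043, y* = 0.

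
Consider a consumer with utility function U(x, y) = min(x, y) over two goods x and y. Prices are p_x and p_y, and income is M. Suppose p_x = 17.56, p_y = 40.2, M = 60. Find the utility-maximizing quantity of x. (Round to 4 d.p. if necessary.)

x* = 1.0388

With perfect complements, no substitution: consume in ratio x:y = 1:1.
Budget: p_x·x + p_y·x = M, so (p_x + p_y)·x = M.
Demand: x*(p_x,p_y,M) = M/(p_x + p_y), y* = M/(p_x + p_y).
Here 17.56 + 40.2 = 57.76, giving x* = 1.0388.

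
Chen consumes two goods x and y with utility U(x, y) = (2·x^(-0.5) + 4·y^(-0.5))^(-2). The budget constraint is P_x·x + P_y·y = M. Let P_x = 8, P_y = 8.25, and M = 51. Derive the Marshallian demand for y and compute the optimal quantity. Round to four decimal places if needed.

From the CES first-order condition, (1/2)·(y/x)^(1.5) = P_x/P_y.
Solve for the ratio: y/x = [2·P_x/P_y]^(2/3).
With the ratio pinned down, the budget gives x* = M/(P_x + P_y·(y/x)) and y* = (y/x)·x*.
Numerically y/x = 1.555168, so x* = 51/(8 + 8.25·1.555168) = 2.4484 and y* = 1.555168·2.4484 = 3.8076.

y* = 3.8076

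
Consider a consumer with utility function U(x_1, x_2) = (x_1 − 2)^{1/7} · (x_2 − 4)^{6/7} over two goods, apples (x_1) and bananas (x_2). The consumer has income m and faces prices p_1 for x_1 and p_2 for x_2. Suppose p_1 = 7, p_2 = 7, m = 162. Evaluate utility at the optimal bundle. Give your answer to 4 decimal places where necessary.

V = 11.3755

This is Cobb-Douglas in (x_1−2, x_2−4): tangency gives 1/7·p_2·(x_2−4) = 6/7·p_1·(x_1−2).
Substituting into the budget: x_1* = 2 + 1/7·(m − 2·p_1 − 4·p_2)/p_1, and x_2* = 4 + 6/7·(…)/p_2.
Discretionary income = 162 − 2·7 − 4·7 = 120; x_1* = 2 + 1/7·120/7 = 4.449; x_2* = 4 + 6/7·120/7 = 18.6939.
Utility at the optimum: U(4.449, 18.6939) = 11.3755.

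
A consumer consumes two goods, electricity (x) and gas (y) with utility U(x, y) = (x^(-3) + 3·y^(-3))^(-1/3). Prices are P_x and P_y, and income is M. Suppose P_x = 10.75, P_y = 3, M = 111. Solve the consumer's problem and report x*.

With the ratio pinned down, the budget gives x* = M/(P_x + P_y·(y/x)) and y* = (y/x)·x*.
Numerically y/x = 1.810723, so x* = 111/(10.75 + 3·1.810723) = 6.8594.

x* = 6.8594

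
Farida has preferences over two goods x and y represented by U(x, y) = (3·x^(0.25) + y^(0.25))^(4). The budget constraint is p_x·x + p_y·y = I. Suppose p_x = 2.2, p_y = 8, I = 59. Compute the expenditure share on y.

Substitute y = (y/x)·x into the budget: x* = I/(p_x + p_y·(y/x)).
Numerically y/x = 0.041332, so x* = 59/(2.2 + 8·0.041332) = 23.3141 and y* = 0.041332·23.3141 = 0.9636.
Expenditure on y: 8·0.9636 = 7.7089; share = 0.1307.

share on y = 0.1307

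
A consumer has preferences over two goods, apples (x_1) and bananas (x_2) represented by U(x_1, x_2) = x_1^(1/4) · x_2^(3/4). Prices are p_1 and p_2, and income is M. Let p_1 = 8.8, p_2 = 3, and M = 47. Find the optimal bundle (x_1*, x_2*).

MU_x_1/MU_x_2 = (0.25·x_2)/(0.75·x_1); tangency sets this equal to p_1/p_2.
So 0.25·p_2·x_2 = 0.75·p_1·x_1; combined with the budget, a share 0.25 of income goes to x_1.
Demand: x_1*(p_1,p_2,M) = 0.25·M/p_1 and x_2* = 0.75·M/p_2.
At p_1=8.8, p_2=3, M=47: x_1* = 0.25·47/8.8 = 1.3352, x_2* = 11.75.

x_1* = 1.3352, x_2* = 11.75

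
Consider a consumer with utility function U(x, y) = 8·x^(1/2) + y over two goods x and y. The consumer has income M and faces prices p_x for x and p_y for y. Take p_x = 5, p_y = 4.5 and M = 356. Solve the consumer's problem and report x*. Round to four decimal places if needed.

Set MRS = p_x/p_y: 4·x^(−1/2) = p_x/p_y.
Solve: √x = 4·p_y/p_x, so x*(p_x,p_y) = (4·p_y/p_x)², and y* = (M − p_x·x*)/p_y.
Plugging in: x* = (4·4.5/5)² = 12.96.

x* = 12.96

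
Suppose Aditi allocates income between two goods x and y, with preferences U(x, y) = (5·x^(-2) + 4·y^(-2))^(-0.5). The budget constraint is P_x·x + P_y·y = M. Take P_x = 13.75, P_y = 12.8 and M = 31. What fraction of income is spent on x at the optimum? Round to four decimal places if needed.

share on x = 0.5305

Substitute y = (y/x)·x into the budget: x* = M/(P_x + P_y·(y/x)).
Numerically y/x = 0.950738, so x* = 31/(13.75 + 12.8·0.950738) = 1.196 and y* = 0.950738·1.196 = 1.1371.
Expenditure on x: 13.75·1.196 = 16.4452; share = 0.5305.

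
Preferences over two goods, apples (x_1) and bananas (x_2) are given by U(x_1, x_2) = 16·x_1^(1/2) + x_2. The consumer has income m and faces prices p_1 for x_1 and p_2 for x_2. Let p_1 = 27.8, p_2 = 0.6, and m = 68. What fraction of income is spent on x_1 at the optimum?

Thus x_1* = (8·p_2/p_1)² — independent of m — with the rest of income spent on x_2.
Plugging in: x_1* = (8·0.6/27.8)² = 0.0298, x_2* = 111.952.
Expenditure on x_1: 27.8·0.0298 = 0.8288; share = 0.0122.

share on x_1 = 0.0122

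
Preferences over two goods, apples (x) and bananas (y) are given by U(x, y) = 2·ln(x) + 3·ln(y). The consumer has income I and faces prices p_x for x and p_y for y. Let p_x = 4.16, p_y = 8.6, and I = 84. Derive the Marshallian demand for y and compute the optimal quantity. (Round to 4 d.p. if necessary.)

Demand: x*(p_x,p_y,I) = 0.4·I/p_x and y* = 0.6·I/p_y.
At p_x=4.16, p_y=8.6, I=84: y* = 0.6·84/8.6 = 5.8605.

y* = 5.8605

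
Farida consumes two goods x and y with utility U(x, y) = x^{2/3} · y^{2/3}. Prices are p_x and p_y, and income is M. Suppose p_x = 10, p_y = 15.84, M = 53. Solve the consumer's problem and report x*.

At p_x=10, p_y=15.84, M=53: x* = 0.5·53/10 = 2.65.

x* = 2.65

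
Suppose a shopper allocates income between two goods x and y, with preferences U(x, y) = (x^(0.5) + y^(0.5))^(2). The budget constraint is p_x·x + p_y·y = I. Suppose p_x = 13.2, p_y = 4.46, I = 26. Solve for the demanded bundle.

MRS = MU_x/MU_y = (y/x)^(0.5). Set equal to p_x/p_y.
Solve for the ratio: y/x = [p_x/p_y]^(2).
With the ratio pinned down, the budget gives x* = I/(p_x + p_y·(y/x)) and y* = (y/x)·x*.
Numerically y/x = 8.759476, so x* = 26/(13.2 + 4.46·8.759476) = 0.4974 and y* = 8.759476·0.4974 = 4.3573.

x* = 0.4974, y* = 4.3573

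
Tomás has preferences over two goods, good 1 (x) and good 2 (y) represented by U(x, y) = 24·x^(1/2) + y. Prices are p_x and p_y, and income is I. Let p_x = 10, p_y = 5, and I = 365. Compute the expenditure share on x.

share on x = 0.9863

Set MRS = p_x/p_y: 12·x^(−1/2) = p_x/p_y.
Solve: √x = 12·p_y/p_x, so x*(p_x,p_y) = (12·p_y/p_x)², and y* = (I − p_x·x*)/p_y.
Plugging in: x* = (12·5/10)² = 36, y* = 1.
Expenditure on x: 10·36 = 360; share = 0.9863.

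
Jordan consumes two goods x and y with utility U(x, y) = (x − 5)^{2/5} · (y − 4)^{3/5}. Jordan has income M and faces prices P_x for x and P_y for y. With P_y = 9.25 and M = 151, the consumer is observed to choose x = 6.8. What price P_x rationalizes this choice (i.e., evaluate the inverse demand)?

Let x' = x−5, y' = y−4. MRS = (2/3)·y'/x' = P_x/P_y.
After buying the subsistence bundle (5, 4), a share 0.4 of the remaining income goes to x: x* = 5 + 0.4·(M − 5P_x − 4P_y)/P_x.
Set x* = 6.8 in the demand function and solve for P_x: P_x = 12.

P_x = 12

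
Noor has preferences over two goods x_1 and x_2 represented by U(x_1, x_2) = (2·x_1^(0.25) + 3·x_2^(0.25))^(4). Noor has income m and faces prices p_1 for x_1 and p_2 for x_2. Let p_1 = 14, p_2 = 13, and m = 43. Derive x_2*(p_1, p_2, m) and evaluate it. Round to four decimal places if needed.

Numerically x_2/x_1 = 1.895402, so x_1* = 43/(14 + 13·1.895402) = 1.1128 and x_2* = 1.895402·1.1128 = 2.1093.

x_2* = 2.1093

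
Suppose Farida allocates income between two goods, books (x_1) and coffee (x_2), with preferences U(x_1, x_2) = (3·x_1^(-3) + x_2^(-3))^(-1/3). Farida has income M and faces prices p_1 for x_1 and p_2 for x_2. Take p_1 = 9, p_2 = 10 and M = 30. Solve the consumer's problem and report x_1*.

x_1* = 1.8292

Substitute x_2 = (x_2/x_1)·x_1 into the budget: x_1* = M/(p_1 + p_2·(x_2/x_1)).
Numerically x_2/x_1 = 0.740083, so x_1* = 30/(9 + 10·0.740083) = 1.8292.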